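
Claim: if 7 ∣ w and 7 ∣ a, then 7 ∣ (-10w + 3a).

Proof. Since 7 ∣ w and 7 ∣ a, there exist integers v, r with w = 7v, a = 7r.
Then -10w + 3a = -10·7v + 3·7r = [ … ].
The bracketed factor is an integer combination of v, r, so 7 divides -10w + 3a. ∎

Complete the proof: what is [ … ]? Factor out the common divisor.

7(3r - 10v)

Each term has a factor of 7: -10·7v + 3·7r = 7·(3r - 10v).
Since 3r - 10v is an integer, 7 ∣ (-10w + 3a).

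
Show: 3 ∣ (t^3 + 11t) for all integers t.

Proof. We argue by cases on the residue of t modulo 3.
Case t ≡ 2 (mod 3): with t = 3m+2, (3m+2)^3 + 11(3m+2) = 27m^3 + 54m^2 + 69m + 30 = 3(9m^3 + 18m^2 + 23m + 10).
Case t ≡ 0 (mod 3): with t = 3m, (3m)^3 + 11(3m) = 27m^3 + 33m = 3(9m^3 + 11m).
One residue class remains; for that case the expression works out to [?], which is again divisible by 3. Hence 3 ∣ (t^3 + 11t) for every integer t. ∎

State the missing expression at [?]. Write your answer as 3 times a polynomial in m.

3(9m^3 + 9m^2 + 14m + 4)

The residues treated are {2, 0}, so the missing case is t ≡ 1 (mod 3); write t = 3m+1.
Then (3m+1)^3 + 11(3m+1) = 27m^3 + 27m^2 + 42m + 12 = 3(9m^3 + 9m^2 + 14m + 4).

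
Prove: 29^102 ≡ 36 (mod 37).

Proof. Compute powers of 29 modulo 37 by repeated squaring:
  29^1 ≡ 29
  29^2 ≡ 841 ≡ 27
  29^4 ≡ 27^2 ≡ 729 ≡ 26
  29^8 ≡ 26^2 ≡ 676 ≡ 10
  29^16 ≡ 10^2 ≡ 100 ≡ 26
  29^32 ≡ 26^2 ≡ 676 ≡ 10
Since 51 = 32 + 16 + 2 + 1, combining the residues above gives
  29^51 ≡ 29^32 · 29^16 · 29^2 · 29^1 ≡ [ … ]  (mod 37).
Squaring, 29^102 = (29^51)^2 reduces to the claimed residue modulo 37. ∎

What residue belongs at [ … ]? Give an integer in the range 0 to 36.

6

Multiply the listed residues: 10 · 26 · 27 · 29 = 260 → 7020 → 203580.
Reducing modulo 37: 203580 = 5502·37 + 6, so 29^51 ≡ 6.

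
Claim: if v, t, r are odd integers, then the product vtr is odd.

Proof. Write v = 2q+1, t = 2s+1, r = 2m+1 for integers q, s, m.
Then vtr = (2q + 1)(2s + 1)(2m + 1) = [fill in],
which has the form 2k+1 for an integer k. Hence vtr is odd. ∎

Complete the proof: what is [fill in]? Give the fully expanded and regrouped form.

2(4mqs + 2mq + 2ms + m + 2qs + q + s) + 1

Expanding: (2q + 1)(2s + 1)(2m + 1) = 8mqs + 4mq + 4ms + 2m + 4qs + 2q + 2s + 1.
Every term except the constant is even, so this is 2(4mqs + 2mq + 2ms + m + 2qs + q + s) + 1,
and 4mqs + 2mq + 2ms + m + 2qs + q + s ∈ ℤ gives the required form.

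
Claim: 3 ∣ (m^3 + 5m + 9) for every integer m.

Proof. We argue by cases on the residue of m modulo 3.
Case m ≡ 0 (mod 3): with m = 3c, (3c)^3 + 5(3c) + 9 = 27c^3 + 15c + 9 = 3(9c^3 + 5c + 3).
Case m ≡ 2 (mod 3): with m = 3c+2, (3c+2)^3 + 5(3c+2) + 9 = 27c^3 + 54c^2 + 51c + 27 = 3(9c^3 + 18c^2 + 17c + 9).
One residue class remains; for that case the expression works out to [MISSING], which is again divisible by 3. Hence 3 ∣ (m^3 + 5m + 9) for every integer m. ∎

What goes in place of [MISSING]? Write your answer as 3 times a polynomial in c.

3(9c^3 + 9c^2 + 8c + 5)

Only m ≡ 1 (mod 3) is unaccounted for. Put m = 3c+1:
(3c+1)^3 + 5(3c+1) + 9 expands to 27c^3 + 27c^2 + 24c + 15,
and factoring out 3 leaves 3(9c^3 + 9c^2 + 8c + 5).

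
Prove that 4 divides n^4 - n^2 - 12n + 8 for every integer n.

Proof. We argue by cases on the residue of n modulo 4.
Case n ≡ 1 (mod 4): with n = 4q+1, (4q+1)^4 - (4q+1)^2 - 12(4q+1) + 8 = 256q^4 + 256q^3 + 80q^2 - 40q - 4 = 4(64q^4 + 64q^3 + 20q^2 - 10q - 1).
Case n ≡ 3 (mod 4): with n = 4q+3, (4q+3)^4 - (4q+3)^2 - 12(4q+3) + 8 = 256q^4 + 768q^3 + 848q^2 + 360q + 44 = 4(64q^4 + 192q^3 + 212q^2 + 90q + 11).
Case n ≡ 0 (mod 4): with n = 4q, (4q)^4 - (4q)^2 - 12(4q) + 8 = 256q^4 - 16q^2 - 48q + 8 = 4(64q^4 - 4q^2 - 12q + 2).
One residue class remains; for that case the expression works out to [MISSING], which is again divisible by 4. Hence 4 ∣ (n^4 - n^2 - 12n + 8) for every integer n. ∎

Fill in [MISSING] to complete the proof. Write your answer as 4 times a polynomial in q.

Only n ≡ 2 (mod 4) is unaccounted for. Put n = 4q+2:
(4q+2)^4 - (4q+2)^2 - 12(4q+2) + 8 expands to 256q^4 + 512q^3 + 368q^2 + 64q - 4,
and factoring out 4 leaves 4(64q^4 + 128q^3 + 92q^2 + 16q - 1).

4(64q^4 + 128q^3 + 92q^2 + 16q - 1)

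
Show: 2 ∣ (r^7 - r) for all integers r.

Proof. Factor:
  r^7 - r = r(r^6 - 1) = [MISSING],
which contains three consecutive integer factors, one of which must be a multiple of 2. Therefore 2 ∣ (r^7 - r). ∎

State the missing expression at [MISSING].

(r - 1)r(r + 1)(r^4 + r^2 + 1)

r^6 - 1 = (r^2 - 1)(r^4 + r^2 + 1), and r^2 - 1 = (r-1)(r+1).
So r(r^6 - 1) = (r - 1)r(r + 1)(r^4 + r^2 + 1).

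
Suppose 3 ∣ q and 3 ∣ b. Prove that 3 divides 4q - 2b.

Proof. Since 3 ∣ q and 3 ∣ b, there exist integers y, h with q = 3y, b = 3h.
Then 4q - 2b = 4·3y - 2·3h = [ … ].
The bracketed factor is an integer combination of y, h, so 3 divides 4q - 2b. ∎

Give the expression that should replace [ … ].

3(-2h + 4y)

Pull the common 3 out of every term: 4·3y - 2·3h = 3(-2h + 4y).
-2h + 4y is an integer, which exhibits the divisibility.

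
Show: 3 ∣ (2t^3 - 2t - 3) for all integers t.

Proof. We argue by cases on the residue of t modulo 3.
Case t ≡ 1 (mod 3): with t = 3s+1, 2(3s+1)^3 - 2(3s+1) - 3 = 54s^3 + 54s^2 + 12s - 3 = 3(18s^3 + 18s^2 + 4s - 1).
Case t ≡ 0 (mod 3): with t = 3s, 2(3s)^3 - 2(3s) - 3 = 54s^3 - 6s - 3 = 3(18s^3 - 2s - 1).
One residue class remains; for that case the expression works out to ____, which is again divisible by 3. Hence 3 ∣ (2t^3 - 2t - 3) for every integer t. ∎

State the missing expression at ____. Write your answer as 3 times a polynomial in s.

Only t ≡ 2 (mod 3) is unaccounted for. Put t = 3s+2:
2(3s+2)^3 - 2(3s+2) - 3 expands to 54s^3 + 108s^2 + 66s + 9,
and factoring out 3 leaves 3(18s^3 + 36s^2 + 22s + 3).

3(18s^3 + 36s^2 + 22s + 3)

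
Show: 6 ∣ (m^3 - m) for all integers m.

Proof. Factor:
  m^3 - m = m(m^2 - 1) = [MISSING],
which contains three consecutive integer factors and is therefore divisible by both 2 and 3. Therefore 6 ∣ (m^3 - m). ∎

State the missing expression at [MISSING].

(m - 1)m(m + 1)

m(m^2 - 1) = m(m - 1)(m + 1) = (m - 1)m(m + 1).
These three factors are consecutive integers, so their product is divisible by 6.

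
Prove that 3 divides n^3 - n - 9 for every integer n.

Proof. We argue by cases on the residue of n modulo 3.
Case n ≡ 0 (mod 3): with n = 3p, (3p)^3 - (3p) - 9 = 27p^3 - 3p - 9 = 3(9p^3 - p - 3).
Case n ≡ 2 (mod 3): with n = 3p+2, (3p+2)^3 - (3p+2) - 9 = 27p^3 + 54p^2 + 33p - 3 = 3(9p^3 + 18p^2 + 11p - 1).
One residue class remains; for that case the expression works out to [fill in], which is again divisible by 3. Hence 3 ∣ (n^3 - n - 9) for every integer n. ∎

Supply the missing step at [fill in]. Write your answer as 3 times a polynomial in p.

3(9p^3 + 9p^2 + 2p - 3)

Only n ≡ 1 (mod 3) is unaccounted for. Put n = 3p+1:
(3p+1)^3 - (3p+1) - 9 expands to 27p^3 + 27p^2 + 6p - 9,
and factoring out 3 leaves 3(9p^3 + 9p^2 + 2p - 3).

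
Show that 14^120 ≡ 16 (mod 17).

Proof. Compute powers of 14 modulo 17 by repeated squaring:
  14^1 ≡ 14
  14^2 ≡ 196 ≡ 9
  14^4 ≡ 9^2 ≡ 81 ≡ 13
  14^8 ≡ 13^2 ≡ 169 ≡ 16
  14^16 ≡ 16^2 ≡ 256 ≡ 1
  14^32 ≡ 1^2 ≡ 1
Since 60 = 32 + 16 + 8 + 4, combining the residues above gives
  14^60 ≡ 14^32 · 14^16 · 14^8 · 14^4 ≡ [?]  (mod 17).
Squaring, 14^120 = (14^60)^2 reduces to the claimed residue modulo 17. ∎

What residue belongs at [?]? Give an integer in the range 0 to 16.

4

Multiply the listed residues: 1 · 1 · 16 · 13 = 1 → 16 → 208.
Reducing modulo 17: 208 = 12·17 + 4, so 14^60 ≡ 4.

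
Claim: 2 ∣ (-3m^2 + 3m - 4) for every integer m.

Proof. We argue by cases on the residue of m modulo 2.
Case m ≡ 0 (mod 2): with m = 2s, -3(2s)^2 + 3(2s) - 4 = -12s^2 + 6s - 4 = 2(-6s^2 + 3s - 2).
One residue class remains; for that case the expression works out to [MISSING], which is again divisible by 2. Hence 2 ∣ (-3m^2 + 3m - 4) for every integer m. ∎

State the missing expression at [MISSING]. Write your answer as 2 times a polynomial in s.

2(-6s^2 - 3s - 2)

Only m ≡ 1 (mod 2) is unaccounted for. Put m = 2s+1:
-3(2s+1)^2 + 3(2s+1) - 4 expands to -12s^2 - 6s - 4,
and factoring out 2 leaves 2(-6s^2 - 3s - 2).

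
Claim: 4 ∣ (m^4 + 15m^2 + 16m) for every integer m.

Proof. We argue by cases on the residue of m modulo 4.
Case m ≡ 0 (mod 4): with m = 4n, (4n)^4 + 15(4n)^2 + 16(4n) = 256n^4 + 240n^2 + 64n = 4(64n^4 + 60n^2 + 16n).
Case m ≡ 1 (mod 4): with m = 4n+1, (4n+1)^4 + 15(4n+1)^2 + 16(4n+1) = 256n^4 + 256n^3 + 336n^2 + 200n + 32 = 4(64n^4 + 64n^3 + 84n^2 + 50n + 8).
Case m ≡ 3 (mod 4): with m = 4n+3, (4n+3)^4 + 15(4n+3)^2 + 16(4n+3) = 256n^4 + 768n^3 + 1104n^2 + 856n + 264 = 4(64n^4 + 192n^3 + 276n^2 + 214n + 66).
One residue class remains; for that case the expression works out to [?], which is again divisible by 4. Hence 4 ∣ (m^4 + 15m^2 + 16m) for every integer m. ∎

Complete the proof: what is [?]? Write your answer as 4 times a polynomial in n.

4(64n^4 + 128n^3 + 156n^2 + 108n + 27)

Only m ≡ 2 (mod 4) is unaccounted for. Put m = 4n+2:
(4n+2)^4 + 15(4n+2)^2 + 16(4n+2) expands to 256n^4 + 512n^3 + 624n^2 + 432n + 108,
and factoring out 4 leaves 4(64n^4 + 128n^3 + 156n^2 + 108n + 27).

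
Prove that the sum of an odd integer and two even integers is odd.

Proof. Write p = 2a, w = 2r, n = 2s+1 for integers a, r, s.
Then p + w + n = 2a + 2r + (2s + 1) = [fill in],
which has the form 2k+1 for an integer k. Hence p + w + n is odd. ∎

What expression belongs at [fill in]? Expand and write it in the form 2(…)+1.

2(a + r + s) + 1

2a + 2r + (2s + 1) = 2a + 2r + 2s + 1
= 2(a + r + s) + 1.
Since a + r + s is an integer, the sum is of the form 2k+1 for an integer k.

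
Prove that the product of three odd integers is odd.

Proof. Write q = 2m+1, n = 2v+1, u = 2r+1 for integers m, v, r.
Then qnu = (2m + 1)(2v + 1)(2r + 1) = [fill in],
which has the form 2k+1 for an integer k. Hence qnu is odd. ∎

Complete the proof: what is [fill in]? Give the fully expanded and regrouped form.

Expanding: (2m + 1)(2v + 1)(2r + 1) = 8mrv + 4mr + 4mv + 2m + 4rv + 2r + 2v + 1.
Every term except the constant is even, so this is 2(4mrv + 2mr + 2mv + m + 2rv + r + v) + 1,
and 4mrv + 2mr + 2mv + m + 2rv + r + v ∈ ℤ gives the required form.

2(4mrv + 2mr + 2mv + m + 2rv + r + v) + 1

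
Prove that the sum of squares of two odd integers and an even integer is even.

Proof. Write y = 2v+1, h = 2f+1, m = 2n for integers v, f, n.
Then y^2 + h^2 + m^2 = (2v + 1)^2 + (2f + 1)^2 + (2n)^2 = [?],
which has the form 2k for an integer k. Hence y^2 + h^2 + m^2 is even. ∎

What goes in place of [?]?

(2v + 1)^2 + (2f + 1)^2 + (2n)^2 = 4f^2 + 4f + 4n^2 + 4v^2 + 4v + 2
= 2(2f^2 + 2f + 2n^2 + 2v^2 + 2v + 1).
Since 2f^2 + 2f + 2n^2 + 2v^2 + 2v + 1 is an integer, the sum of squares is of the form 2k for an integer k.

2(2f^2 + 2f + 2n^2 + 2v^2 + 2v + 1)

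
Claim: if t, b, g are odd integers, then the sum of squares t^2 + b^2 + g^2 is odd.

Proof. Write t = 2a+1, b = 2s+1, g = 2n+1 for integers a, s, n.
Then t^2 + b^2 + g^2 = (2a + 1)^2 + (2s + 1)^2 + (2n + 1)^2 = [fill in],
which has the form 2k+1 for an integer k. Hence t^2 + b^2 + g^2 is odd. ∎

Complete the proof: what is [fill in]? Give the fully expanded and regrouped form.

2(2a^2 + 2a + 2n^2 + 2n + 2s^2 + 2s + 1) + 1

(2a + 1)^2 + (2s + 1)^2 + (2n + 1)^2 = 4a^2 + 4a + 4n^2 + 4n + 4s^2 + 4s + 3
= 2(2a^2 + 2a + 2n^2 + 2n + 2s^2 + 2s + 1) + 1.
Since 2a^2 + 2a + 2n^2 + 2n + 2s^2 + 2s + 1 is an integer, the sum of squares is of the form 2k+1 for an integer k.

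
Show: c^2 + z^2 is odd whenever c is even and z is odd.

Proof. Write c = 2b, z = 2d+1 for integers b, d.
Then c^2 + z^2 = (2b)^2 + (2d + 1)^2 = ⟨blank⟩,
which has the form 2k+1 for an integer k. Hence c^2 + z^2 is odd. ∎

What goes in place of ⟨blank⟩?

(2b)^2 + (2d + 1)^2 = 4b^2 + 4d^2 + 4d + 1
= 2(2b^2 + 2d^2 + 2d) + 1.
Since 2b^2 + 2d^2 + 2d is an integer, the sum of squares is of the form 2k+1 for an integer k.

2(2b^2 + 2d^2 + 2d) + 1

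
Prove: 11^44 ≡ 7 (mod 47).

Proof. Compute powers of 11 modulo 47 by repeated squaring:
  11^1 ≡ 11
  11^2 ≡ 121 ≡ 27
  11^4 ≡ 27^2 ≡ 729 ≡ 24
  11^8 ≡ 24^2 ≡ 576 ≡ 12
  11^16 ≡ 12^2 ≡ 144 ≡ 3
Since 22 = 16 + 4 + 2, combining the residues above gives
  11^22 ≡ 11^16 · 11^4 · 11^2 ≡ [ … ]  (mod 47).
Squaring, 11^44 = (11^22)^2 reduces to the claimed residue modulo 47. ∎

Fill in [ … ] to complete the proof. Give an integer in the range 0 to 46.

11^16 · 11^4 · 11^2 ≡ 3 · 24 · 27 = 1944.
1944 mod 47 = 17, so 11^22 ≡ 17 (mod 47).

17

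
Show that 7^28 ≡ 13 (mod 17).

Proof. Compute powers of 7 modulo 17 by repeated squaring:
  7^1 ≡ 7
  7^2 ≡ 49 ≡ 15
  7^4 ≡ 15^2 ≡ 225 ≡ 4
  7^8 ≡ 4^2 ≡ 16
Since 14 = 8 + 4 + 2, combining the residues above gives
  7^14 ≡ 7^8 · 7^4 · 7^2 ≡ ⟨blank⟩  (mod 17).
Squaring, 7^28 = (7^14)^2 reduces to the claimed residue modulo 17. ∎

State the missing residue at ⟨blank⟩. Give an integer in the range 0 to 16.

8

Multiply the listed residues: 16 · 4 · 15 = 64 → 960.
Reducing modulo 17: 960 = 56·17 + 8, so 7^14 ≡ 8.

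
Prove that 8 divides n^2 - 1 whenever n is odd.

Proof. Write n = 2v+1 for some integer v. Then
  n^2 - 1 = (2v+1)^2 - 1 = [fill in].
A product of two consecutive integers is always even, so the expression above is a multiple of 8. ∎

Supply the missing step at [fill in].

(2v+1)^2 - 1 = 4v^2 + 4v + 1 - 1 = 4v^2 + 4v = 4v(v+1).
Since v and v+1 are consecutive, v(v+1) is even, and 4·(even) is a multiple of 8.

4v(v + 1)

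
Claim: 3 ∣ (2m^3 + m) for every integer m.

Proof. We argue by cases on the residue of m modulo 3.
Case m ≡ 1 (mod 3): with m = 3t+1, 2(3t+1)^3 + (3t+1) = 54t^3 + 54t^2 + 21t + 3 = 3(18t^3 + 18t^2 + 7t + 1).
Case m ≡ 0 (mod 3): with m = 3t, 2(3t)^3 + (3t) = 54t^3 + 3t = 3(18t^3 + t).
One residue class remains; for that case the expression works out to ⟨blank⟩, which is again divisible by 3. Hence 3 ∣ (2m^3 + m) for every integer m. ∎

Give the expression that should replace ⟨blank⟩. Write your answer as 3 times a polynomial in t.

3(18t^3 + 36t^2 + 25t + 6)

The residues treated are {1, 0}, so the missing case is m ≡ 2 (mod 3); write m = 3t+2.
Then 2(3t+2)^3 + (3t+2) = 54t^3 + 108t^2 + 75t + 18 = 3(18t^3 + 36t^2 + 25t + 6).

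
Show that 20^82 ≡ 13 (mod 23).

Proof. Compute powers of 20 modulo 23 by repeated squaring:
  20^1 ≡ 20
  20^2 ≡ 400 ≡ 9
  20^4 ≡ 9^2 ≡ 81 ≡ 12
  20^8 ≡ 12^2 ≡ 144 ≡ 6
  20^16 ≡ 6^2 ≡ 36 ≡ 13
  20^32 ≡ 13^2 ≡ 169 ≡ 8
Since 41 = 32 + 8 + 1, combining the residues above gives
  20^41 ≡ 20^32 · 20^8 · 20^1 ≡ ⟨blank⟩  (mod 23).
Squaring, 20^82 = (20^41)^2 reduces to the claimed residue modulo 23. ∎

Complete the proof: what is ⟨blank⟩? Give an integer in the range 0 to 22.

Multiply the listed residues: 8 · 6 · 20 = 48 → 960.
Reducing modulo 23: 960 = 41·23 + 17, so 20^41 ≡ 17.

17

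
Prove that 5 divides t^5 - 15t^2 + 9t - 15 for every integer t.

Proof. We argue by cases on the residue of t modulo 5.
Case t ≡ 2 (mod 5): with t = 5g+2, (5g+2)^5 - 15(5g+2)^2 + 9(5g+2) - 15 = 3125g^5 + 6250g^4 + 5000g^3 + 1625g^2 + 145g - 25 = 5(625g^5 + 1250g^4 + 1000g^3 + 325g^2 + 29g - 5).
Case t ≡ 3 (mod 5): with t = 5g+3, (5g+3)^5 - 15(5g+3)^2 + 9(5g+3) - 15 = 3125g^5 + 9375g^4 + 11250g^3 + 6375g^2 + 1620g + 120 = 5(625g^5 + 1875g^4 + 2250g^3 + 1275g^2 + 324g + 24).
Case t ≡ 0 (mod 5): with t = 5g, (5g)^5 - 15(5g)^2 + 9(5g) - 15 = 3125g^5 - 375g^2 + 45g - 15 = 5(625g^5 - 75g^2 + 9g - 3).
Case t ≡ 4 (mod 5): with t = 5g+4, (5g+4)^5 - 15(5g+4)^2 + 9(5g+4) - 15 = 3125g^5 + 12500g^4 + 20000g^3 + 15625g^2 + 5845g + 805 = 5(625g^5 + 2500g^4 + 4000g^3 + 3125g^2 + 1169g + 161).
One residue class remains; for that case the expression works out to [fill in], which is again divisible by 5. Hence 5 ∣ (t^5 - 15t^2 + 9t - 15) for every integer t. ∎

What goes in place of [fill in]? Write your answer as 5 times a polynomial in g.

Only t ≡ 1 (mod 5) is unaccounted for. Put t = 5g+1:
(5g+1)^5 - 15(5g+1)^2 + 9(5g+1) - 15 expands to 3125g^5 + 3125g^4 + 1250g^3 - 125g^2 - 80g - 20,
and factoring out 5 leaves 5(625g^5 + 625g^4 + 250g^3 - 25g^2 - 16g - 4).

5(625g^5 + 625g^4 + 250g^3 - 25g^2 - 16g - 4)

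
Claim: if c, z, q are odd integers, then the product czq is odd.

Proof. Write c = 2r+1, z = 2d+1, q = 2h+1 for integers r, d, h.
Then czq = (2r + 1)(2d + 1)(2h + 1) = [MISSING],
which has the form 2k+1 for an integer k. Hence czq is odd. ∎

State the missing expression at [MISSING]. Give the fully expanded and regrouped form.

2(4dhr + 2dh + 2dr + d + 2hr + h + r) + 1

Expanding: (2r + 1)(2d + 1)(2h + 1) = 8dhr + 4dh + 4dr + 2d + 4hr + 2h + 2r + 1.
Every term except the constant is even, so this is 2(4dhr + 2dh + 2dr + d + 2hr + h + r) + 1,
and 4dhr + 2dh + 2dr + d + 2hr + h + r ∈ ℤ gives the required form.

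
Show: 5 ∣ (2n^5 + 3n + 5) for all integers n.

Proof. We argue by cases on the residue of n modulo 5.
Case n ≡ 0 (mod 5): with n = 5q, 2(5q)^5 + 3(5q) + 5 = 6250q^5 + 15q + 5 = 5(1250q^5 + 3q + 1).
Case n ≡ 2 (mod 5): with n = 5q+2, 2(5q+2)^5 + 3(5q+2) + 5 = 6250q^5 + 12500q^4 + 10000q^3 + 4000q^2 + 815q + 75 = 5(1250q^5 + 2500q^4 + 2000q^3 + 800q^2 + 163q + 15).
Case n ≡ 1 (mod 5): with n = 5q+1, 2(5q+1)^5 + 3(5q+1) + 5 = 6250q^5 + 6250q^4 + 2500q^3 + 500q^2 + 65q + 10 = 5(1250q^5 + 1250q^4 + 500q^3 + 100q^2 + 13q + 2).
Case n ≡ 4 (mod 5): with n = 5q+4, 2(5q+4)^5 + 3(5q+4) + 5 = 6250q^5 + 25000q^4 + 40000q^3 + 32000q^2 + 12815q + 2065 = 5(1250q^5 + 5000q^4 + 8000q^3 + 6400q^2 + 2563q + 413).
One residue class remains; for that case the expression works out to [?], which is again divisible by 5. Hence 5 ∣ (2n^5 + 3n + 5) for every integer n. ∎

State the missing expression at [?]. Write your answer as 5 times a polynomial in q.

5(1250q^5 + 3750q^4 + 4500q^3 + 2700q^2 + 813q + 100)

Only n ≡ 3 (mod 5) is unaccounted for. Put n = 5q+3:
2(5q+3)^5 + 3(5q+3) + 5 expands to 6250q^5 + 18750q^4 + 22500q^3 + 13500q^2 + 4065q + 500,
and factoring out 5 leaves 5(1250q^5 + 3750q^4 + 4500q^3 + 2700q^2 + 813q + 100).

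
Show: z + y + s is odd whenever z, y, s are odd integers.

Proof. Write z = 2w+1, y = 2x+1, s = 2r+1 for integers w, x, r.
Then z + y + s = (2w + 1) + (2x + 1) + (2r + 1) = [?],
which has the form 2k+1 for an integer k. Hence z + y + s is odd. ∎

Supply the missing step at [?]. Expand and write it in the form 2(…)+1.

(2w + 1) + (2x + 1) + (2r + 1) = 2r + 2w + 2x + 3
= 2(r + w + x + 1) + 1.
Since r + w + x + 1 is an integer, the sum is of the form 2k+1 for an integer k.

2(r + w + x + 1) + 1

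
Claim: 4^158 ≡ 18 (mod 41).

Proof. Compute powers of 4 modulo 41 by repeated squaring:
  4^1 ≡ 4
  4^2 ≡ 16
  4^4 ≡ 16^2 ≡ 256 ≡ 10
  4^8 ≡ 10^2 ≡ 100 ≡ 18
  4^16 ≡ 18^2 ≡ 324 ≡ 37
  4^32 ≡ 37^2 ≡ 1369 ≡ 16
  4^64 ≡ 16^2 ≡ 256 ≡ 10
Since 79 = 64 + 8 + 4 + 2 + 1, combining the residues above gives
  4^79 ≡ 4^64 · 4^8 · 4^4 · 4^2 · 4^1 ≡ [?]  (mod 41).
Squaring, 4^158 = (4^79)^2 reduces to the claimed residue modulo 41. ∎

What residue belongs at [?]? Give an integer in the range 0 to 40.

31

4^64 · 4^8 · 4^4 · 4^2 · 4^1 ≡ 10 · 18 · 10 · 16 · 4 = 115200.
115200 mod 41 = 31, so 4^79 ≡ 31 (mod 41).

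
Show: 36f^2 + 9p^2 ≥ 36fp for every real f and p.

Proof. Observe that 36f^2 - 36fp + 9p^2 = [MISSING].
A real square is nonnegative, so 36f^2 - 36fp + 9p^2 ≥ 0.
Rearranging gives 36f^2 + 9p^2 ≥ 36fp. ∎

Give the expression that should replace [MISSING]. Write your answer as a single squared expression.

(6f - 3p)^2

The leading and trailing coefficients are 6^2 and 3^2, and 36 = 2·6·3, so the trinomial is (6f - 3p)^2.
Hence 36f^2 - 36fp + 9p^2 ≥ 0.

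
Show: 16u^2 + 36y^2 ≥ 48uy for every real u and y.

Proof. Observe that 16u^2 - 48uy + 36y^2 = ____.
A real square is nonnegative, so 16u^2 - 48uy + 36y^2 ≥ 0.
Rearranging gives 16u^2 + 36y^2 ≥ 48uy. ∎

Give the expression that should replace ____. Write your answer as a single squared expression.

16u^2 - 48uy + 36y^2 is a perfect-square trinomial: the outer terms are (4u)^2 and (6y)^2, and the cross term is -2·4u·6y.
So 16u^2 - 48uy + 36y^2 = (4u - 6y)^2 ≥ 0.

(4u - 6y)^2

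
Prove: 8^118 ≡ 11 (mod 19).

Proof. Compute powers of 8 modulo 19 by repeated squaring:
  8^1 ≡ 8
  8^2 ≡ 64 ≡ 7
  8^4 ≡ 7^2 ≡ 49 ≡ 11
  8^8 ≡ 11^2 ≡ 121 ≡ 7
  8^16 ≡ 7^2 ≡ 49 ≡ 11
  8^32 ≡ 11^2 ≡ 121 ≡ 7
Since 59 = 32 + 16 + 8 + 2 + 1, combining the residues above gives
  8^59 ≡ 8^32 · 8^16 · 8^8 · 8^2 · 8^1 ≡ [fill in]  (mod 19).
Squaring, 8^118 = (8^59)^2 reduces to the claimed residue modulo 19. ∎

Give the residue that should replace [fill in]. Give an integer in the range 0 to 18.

8^32 · 8^16 · 8^8 · 8^2 · 8^1 ≡ 7 · 11 · 7 · 7 · 8 = 30184.
30184 mod 19 = 12, so 8^59 ≡ 12 (mod 19).

12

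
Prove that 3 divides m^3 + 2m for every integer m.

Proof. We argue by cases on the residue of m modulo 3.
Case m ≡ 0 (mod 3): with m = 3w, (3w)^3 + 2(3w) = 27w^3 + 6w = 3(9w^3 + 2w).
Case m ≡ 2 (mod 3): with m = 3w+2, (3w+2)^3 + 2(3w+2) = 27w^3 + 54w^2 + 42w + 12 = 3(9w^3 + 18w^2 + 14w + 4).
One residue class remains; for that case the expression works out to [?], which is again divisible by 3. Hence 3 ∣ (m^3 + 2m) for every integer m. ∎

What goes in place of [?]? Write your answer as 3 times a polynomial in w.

Only m ≡ 1 (mod 3) is unaccounted for. Put m = 3w+1:
(3w+1)^3 + 2(3w+1) expands to 27w^3 + 27w^2 + 15w + 3,
and factoring out 3 leaves 3(9w^3 + 9w^2 + 5w + 1).

3(9w^3 + 9w^2 + 5w + 1)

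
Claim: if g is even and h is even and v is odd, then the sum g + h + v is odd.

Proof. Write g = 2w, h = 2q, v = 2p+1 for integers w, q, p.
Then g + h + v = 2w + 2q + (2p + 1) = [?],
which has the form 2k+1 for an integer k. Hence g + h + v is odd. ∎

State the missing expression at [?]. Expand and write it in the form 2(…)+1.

Expanding: 2w + 2q + (2p + 1) = 2p + 2q + 2w + 1.
Every term except the constant is even, so this is 2(p + q + w) + 1,
and p + q + w ∈ ℤ gives the required form.

2(p + q + w) + 1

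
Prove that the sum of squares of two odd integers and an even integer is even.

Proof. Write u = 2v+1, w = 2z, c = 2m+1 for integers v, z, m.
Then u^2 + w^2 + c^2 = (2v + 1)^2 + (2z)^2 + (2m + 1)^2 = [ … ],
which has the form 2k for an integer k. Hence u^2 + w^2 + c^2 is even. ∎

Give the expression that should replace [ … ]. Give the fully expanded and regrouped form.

Expanding: (2v + 1)^2 + (2z)^2 + (2m + 1)^2 = 4m^2 + 4m + 4v^2 + 4v + 4z^2 + 2.
Every term is even; pulling out the factor of 2 gives 2(2m^2 + 2m + 2v^2 + 2v + 2z^2 + 1).

2(2m^2 + 2m + 2v^2 + 2v + 2z^2 + 1)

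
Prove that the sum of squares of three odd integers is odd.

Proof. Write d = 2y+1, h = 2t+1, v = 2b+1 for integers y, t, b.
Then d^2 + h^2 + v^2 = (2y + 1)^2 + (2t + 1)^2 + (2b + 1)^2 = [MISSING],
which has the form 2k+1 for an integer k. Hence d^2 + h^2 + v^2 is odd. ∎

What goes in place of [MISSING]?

2(2b^2 + 2b + 2t^2 + 2t + 2y^2 + 2y + 1) + 1

Expanding: (2y + 1)^2 + (2t + 1)^2 + (2b + 1)^2 = 4b^2 + 4b + 4t^2 + 4t + 4y^2 + 4y + 3.
Every term except the constant is even, so this is 2(2b^2 + 2b + 2t^2 + 2t + 2y^2 + 2y + 1) + 1,
and 2b^2 + 2b + 2t^2 + 2t + 2y^2 + 2y + 1 ∈ ℤ gives the required form.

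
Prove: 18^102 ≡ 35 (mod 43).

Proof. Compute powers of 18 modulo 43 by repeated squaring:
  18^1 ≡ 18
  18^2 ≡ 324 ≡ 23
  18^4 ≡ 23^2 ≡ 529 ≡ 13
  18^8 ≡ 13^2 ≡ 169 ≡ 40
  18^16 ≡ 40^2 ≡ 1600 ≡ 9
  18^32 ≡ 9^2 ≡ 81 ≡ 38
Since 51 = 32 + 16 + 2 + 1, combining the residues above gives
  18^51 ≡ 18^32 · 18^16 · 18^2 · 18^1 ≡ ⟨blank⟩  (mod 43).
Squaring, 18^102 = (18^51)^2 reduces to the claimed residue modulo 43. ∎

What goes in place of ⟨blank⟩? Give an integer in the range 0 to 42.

32

Multiply the listed residues: 38 · 9 · 23 · 18 = 342 → 7866 → 141588.
Reducing modulo 43: 141588 = 3292·43 + 32, so 18^51 ≡ 32.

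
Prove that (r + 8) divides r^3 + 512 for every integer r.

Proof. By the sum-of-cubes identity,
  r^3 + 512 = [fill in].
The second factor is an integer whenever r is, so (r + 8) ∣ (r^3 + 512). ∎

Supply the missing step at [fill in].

a^3 + b^3 = (a + b)(a^2 - ab + b^2). With a = r, b = 8:
r^3 + 512 = (r + 8)(r^2 - 8r + 64).

(r + 8)(r^2 - 8r + 64)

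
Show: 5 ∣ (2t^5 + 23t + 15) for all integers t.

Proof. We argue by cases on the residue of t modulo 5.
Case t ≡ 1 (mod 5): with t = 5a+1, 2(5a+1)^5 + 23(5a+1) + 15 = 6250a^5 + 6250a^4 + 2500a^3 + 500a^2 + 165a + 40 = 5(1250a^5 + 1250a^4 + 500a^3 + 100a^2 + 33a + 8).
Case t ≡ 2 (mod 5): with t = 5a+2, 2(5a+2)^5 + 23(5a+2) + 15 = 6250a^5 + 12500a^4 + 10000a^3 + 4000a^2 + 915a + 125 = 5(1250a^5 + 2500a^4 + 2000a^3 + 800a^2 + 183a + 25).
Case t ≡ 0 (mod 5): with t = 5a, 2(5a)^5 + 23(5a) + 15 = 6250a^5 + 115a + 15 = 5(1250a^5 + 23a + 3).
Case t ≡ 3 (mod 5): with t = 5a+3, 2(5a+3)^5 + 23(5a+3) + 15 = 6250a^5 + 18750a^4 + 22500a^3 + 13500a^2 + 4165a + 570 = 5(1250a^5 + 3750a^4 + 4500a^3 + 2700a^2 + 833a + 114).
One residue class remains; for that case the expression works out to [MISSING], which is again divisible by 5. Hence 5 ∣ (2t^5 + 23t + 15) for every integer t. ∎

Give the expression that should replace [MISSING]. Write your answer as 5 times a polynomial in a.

The residues treated are {1, 2, 0, 3}, so the missing case is t ≡ 4 (mod 5); write t = 5a+4.
Then 2(5a+4)^5 + 23(5a+4) + 15 = 6250a^5 + 25000a^4 + 40000a^3 + 32000a^2 + 12915a + 2155 = 5(1250a^5 + 5000a^4 + 8000a^3 + 6400a^2 + 2583a + 431).

5(1250a^5 + 5000a^4 + 8000a^3 + 6400a^2 + 2583a + 431)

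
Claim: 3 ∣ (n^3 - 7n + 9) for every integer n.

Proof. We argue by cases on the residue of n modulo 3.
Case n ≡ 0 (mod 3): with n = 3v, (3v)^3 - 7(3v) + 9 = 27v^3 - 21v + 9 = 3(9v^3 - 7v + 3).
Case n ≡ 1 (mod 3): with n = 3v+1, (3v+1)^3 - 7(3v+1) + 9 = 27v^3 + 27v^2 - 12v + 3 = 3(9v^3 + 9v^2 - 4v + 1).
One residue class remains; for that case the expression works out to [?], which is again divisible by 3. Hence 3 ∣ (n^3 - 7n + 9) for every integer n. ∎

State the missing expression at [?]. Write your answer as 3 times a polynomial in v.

Only n ≡ 2 (mod 3) is unaccounted for. Put n = 3v+2:
(3v+2)^3 - 7(3v+2) + 9 expands to 27v^3 + 54v^2 + 15v + 3,
and factoring out 3 leaves 3(9v^3 + 18v^2 + 5v + 1).

3(9v^3 + 18v^2 + 5v + 1)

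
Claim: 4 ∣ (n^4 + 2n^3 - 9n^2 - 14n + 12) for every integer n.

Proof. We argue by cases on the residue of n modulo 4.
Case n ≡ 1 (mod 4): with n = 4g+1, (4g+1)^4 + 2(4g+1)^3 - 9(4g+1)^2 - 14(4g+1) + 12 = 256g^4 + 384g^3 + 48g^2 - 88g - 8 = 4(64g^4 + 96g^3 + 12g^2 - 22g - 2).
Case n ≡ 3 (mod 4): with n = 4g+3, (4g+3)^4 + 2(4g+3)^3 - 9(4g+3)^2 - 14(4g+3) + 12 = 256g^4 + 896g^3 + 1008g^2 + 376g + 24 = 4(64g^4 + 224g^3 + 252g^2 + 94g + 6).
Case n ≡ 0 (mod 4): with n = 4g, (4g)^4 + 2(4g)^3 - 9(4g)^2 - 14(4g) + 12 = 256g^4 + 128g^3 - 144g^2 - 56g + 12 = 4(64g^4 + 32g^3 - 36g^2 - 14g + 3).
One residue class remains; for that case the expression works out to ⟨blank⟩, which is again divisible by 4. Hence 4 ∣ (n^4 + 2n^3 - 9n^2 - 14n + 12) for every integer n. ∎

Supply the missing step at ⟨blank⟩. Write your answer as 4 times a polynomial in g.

Only n ≡ 2 (mod 4) is unaccounted for. Put n = 4g+2:
(4g+2)^4 + 2(4g+2)^3 - 9(4g+2)^2 - 14(4g+2) + 12 expands to 256g^4 + 640g^3 + 432g^2 + 24g - 20,
and factoring out 4 leaves 4(64g^4 + 160g^3 + 108g^2 + 6g - 5).

4(64g^4 + 160g^3 + 108g^2 + 6g - 5)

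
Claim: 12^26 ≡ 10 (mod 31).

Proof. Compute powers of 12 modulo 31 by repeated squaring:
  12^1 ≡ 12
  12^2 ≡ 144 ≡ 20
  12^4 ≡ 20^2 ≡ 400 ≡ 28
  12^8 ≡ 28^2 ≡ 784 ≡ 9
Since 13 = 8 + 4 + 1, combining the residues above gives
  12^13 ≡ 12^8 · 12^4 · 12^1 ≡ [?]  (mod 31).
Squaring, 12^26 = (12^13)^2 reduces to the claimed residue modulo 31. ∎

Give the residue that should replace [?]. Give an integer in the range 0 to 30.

17

12^8 · 12^4 · 12^1 ≡ 9 · 28 · 12 = 3024.
3024 mod 31 = 17, so 12^13 ≡ 17 (mod 31).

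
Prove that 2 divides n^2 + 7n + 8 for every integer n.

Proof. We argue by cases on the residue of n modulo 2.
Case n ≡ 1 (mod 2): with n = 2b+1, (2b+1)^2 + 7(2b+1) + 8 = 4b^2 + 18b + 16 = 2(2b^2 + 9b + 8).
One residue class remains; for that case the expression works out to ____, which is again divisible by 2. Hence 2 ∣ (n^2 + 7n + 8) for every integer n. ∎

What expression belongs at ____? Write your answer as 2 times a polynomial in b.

The residues treated are {1}, so the missing case is n ≡ 0 (mod 2); write n = 2b.
Then (2b)^2 + 7(2b) + 8 = 4b^2 + 14b + 8 = 2(2b^2 + 7b + 4).

2(2b^2 + 7b + 4)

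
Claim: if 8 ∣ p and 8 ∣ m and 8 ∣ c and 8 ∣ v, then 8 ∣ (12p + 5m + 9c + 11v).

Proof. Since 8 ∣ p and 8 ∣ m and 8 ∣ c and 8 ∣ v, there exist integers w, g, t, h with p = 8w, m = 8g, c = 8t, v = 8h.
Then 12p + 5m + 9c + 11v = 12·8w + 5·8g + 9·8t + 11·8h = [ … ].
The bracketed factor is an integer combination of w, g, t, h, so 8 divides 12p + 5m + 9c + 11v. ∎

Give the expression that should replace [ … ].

Pull the common 8 out of every term: 12·8w + 5·8g + 9·8t + 11·8h = 8(5g + 11h + 9t + 12w).
5g + 11h + 9t + 12w is an integer, which exhibits the divisibility.

8(5g + 11h + 9t + 12w)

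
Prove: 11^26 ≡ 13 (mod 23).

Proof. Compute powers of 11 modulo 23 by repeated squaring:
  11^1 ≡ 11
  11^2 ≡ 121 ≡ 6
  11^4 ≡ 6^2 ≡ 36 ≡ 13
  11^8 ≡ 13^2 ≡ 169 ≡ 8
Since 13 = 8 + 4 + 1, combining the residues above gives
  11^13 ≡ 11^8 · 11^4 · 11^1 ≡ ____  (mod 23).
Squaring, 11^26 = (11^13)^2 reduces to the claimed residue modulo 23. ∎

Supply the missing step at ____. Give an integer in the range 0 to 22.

11^8 · 11^4 · 11^1 ≡ 8 · 13 · 11 = 1144.
1144 mod 23 = 17, so 11^13 ≡ 17 (mod 23).

17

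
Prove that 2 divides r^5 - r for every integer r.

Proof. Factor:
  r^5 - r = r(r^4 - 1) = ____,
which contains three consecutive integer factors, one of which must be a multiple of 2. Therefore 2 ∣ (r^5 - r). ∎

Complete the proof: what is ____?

r^4 - 1 = (r^2 - 1)(r^2 + 1), and r^2 - 1 = (r-1)(r+1).
So r(r^4 - 1) = (r - 1)r(r + 1)(r^2 + 1).

(r - 1)r(r + 1)(r^2 + 1)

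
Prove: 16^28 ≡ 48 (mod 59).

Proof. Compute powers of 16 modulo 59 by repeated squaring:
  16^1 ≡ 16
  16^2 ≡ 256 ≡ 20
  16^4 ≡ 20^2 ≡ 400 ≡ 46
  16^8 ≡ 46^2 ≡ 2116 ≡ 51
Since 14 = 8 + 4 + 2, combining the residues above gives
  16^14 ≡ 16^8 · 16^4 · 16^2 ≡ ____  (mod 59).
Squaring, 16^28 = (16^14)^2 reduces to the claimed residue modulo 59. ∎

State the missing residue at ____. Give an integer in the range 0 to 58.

Multiply the listed residues: 51 · 46 · 20 = 2346 → 46920.
Reducing modulo 59: 46920 = 795·59 + 15, so 16^14 ≡ 15.

15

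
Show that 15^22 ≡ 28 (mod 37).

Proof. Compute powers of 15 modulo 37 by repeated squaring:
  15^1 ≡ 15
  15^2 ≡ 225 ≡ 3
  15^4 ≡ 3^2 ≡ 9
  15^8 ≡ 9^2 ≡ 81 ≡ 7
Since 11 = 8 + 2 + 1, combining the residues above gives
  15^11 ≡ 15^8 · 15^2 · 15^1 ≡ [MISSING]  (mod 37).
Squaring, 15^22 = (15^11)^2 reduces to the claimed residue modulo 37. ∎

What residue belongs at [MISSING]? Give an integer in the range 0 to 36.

19

15^8 · 15^2 · 15^1 ≡ 7 · 3 · 15 = 315.
315 mod 37 = 19, so 15^11 ≡ 19 (mod 37).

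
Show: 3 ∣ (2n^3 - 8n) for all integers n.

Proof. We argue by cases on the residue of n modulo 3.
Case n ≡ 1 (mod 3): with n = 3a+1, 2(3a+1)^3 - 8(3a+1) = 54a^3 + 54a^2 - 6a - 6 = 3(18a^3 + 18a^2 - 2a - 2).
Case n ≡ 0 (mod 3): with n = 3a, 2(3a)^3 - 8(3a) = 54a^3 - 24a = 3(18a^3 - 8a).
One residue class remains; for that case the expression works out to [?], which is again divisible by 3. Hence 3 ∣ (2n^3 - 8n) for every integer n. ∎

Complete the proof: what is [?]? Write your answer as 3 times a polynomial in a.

3(18a^3 + 36a^2 + 16a)

The residues treated are {1, 0}, so the missing case is n ≡ 2 (mod 3); write n = 3a+2.
Then 2(3a+2)^3 - 8(3a+2) = 54a^3 + 108a^2 + 48a = 3(18a^3 + 36a^2 + 16a).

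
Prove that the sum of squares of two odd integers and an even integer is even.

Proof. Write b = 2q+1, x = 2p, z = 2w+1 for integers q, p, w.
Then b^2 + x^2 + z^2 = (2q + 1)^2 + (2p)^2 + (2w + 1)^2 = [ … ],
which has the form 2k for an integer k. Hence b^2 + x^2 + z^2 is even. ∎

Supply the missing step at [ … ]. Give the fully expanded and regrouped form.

(2q + 1)^2 + (2p)^2 + (2w + 1)^2 = 4p^2 + 4q^2 + 4q + 4w^2 + 4w + 2
= 2(2p^2 + 2q^2 + 2q + 2w^2 + 2w + 1).
Since 2p^2 + 2q^2 + 2q + 2w^2 + 2w + 1 is an integer, the sum of squares is of the form 2k for an integer k.

2(2p^2 + 2q^2 + 2q + 2w^2 + 2w + 1)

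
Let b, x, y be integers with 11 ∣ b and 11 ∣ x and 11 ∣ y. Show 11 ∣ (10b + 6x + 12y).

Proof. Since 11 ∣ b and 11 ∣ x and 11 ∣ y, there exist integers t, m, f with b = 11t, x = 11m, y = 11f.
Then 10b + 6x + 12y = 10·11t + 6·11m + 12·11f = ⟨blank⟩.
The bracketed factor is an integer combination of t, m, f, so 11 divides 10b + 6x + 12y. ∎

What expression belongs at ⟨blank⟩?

Each term has a factor of 11: 10·11t + 6·11m + 12·11f = 11·(12f + 6m + 10t).
Since 12f + 6m + 10t is an integer, 11 ∣ (10b + 6x + 12y).

11(12f + 6m + 10t)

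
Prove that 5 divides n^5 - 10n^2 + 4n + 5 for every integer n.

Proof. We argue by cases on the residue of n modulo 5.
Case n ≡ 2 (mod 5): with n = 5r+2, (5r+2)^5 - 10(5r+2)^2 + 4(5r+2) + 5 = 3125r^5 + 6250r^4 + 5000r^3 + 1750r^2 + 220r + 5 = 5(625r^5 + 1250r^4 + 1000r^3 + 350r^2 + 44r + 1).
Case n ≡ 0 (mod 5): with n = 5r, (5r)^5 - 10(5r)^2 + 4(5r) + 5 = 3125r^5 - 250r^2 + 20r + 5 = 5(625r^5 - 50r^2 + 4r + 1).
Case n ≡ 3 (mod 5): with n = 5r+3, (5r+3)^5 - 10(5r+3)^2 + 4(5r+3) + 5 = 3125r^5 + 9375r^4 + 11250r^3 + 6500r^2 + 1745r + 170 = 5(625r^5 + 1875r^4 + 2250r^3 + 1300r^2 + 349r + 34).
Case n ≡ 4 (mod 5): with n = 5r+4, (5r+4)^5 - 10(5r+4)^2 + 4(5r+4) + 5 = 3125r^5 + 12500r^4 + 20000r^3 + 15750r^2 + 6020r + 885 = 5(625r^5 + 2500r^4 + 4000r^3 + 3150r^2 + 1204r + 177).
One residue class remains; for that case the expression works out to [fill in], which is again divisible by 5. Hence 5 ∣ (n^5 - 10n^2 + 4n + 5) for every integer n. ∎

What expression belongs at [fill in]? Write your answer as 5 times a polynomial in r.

5(625r^5 + 625r^4 + 250r^3 - 11r)

Only n ≡ 1 (mod 5) is unaccounted for. Put n = 5r+1:
(5r+1)^5 - 10(5r+1)^2 + 4(5r+1) + 5 expands to 3125r^5 + 3125r^4 + 1250r^3 - 55r,
and factoring out 5 leaves 5(625r^5 + 625r^4 + 250r^3 - 11r).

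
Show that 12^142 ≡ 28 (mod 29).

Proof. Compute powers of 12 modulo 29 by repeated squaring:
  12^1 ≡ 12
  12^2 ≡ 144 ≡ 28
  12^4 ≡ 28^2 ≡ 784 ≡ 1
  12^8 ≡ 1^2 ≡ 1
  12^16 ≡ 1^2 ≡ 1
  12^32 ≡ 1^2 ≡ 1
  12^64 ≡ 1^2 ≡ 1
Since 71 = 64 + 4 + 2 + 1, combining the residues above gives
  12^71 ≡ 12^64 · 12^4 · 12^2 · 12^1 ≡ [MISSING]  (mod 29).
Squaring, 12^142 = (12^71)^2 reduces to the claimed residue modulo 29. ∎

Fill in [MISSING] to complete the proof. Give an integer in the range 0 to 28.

17

Multiply the listed residues: 1 · 1 · 28 · 12 = 1 → 28 → 336.
Reducing modulo 29: 336 = 11·29 + 17, so 12^71 ≡ 17.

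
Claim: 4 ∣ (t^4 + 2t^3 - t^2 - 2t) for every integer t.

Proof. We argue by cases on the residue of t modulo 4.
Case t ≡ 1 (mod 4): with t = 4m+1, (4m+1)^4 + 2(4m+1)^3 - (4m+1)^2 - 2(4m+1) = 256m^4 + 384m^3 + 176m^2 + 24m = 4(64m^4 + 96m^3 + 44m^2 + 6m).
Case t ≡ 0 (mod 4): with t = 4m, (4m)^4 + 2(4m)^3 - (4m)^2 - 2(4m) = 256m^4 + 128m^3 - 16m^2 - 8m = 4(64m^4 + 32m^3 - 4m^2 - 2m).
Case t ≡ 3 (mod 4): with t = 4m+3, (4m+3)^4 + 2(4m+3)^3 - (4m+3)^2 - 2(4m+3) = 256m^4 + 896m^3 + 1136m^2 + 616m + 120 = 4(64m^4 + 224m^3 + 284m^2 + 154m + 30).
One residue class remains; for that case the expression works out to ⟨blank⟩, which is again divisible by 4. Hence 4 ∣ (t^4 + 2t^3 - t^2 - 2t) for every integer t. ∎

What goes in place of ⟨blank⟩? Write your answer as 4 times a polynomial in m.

4(64m^4 + 160m^3 + 140m^2 + 50m + 6)

Only t ≡ 2 (mod 4) is unaccounted for. Put t = 4m+2:
(4m+2)^4 + 2(4m+2)^3 - (4m+2)^2 - 2(4m+2) expands to 256m^4 + 640m^3 + 560m^2 + 200m + 24,
and factoring out 4 leaves 4(64m^4 + 160m^3 + 140m^2 + 50m + 6).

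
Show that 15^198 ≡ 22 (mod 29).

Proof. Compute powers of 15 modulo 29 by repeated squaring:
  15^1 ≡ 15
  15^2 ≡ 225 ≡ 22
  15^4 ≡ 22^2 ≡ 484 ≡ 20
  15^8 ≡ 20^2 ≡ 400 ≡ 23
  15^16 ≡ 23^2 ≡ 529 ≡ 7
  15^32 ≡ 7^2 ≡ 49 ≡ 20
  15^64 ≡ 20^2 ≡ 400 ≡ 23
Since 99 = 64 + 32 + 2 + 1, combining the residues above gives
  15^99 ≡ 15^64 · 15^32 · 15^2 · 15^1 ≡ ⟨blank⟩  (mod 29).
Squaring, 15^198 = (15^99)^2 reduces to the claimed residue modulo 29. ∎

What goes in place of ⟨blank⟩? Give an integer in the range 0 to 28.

14

15^64 · 15^32 · 15^2 · 15^1 ≡ 23 · 20 · 22 · 15 = 151800.
151800 mod 29 = 14, so 15^99 ≡ 14 (mod 29).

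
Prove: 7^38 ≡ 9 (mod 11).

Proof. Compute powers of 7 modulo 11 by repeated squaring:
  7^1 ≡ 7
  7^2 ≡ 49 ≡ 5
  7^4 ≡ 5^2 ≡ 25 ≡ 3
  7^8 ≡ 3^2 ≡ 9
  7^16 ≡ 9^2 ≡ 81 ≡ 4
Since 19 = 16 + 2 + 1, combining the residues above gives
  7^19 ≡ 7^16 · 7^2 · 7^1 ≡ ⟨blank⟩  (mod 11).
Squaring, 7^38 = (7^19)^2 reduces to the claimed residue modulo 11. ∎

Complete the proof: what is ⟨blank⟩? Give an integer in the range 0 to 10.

7^16 · 7^2 · 7^1 ≡ 4 · 5 · 7 = 140.
140 mod 11 = 8, so 7^19 ≡ 8 (mod 11).

8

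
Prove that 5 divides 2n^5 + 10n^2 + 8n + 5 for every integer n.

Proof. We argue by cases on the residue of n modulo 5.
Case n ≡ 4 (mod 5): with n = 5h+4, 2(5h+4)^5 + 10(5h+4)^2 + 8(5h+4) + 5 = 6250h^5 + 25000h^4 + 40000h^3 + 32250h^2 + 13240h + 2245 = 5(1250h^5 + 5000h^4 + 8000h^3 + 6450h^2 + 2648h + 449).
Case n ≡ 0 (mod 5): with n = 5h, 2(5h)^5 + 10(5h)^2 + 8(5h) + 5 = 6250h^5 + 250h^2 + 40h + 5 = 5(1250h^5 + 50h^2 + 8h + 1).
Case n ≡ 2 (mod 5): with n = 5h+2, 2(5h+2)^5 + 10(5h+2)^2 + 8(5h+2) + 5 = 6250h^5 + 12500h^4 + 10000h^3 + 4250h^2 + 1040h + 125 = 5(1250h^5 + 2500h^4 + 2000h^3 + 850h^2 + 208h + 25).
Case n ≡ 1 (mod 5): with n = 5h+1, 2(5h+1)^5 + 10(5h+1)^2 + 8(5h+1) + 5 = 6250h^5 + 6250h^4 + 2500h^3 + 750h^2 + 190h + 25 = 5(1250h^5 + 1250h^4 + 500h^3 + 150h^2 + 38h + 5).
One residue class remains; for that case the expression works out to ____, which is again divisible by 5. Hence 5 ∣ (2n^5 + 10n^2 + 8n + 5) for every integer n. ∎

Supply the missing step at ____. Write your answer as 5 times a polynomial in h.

5(1250h^5 + 3750h^4 + 4500h^3 + 2750h^2 + 878h + 121)

Only n ≡ 3 (mod 5) is unaccounted for. Put n = 5h+3:
2(5h+3)^5 + 10(5h+3)^2 + 8(5h+3) + 5 expands to 6250h^5 + 18750h^4 + 22500h^3 + 13750h^2 + 4390h + 605,
and factoring out 5 leaves 5(1250h^5 + 3750h^4 + 4500h^3 + 2750h^2 + 878h + 121).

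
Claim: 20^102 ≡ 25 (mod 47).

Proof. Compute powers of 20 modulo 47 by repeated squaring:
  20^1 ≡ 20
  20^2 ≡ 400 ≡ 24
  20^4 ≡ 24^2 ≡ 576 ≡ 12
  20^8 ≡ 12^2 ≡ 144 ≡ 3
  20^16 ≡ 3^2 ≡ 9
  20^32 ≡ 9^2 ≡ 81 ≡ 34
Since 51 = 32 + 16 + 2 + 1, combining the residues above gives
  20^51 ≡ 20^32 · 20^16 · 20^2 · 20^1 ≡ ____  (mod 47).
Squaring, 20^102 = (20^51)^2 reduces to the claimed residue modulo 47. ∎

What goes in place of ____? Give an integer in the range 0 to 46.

5

20^32 · 20^16 · 20^2 · 20^1 ≡ 34 · 9 · 24 · 20 = 146880.
146880 mod 47 = 5, so 20^51 ≡ 5 (mod 47).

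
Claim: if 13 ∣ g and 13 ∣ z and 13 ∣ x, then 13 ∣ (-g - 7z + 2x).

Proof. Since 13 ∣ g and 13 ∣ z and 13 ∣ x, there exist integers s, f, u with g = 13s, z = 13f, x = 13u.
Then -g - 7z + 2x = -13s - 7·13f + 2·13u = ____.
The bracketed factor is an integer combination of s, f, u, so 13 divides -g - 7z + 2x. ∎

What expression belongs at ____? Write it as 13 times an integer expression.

13(-7f - s + 2u)

Each term has a factor of 13: -13s - 7·13f + 2·13u = 13·(-7f - s + 2u).
Since -7f - s + 2u is an integer, 13 ∣ (-g - 7z + 2x).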